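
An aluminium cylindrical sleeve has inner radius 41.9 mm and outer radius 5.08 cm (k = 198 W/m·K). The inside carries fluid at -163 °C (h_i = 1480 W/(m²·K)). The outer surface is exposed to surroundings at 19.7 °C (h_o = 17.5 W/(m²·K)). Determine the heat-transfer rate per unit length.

Treat each layer as a resistance in series:
  R'_conv,in = 1/(2πr h) = 1/(2π·0.0419·1480) = 0.002567 m·K/W
  R'_aluminium = ln(0.0508/0.0419)/(2πk) = 0.1926/(2π·198) = 1.548×10^-4 m·K/W
  R'_conv,out = 1/(2πr h) = 1/(2π·0.0508·17.5) = 0.1790 m·K/W
ΣR = 0.002567 + 1.548×10^-4 + 0.1790 = 0.1817 m·K/W
Q' = ΔT/ΣR = (-163 °C − 19.7 °C)/0.1817 = -1010 W/m
(Negative Q' ⇒ heat flows inward; heat gain = 1010 W/m.)

Q' = 1010 W/m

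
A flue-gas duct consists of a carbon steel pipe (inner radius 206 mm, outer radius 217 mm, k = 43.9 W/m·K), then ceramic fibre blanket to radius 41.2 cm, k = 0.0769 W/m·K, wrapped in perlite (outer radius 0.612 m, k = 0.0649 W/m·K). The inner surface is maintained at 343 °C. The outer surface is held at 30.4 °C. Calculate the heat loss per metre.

Treat each layer as a resistance in series:
  R'_carbon steel = ln(0.217/0.206)/(2πk) = 0.05202/(2π·43.9) = 1.886×10^-4 m·K/W
  R'_ceramic fibre blanket = ln(0.412/0.217)/(2πk) = 0.6411/(2π·0.0769) = 1.327 m·K/W
  R'_perlite = ln(0.612/0.412)/(2πk) = 0.3957/(2π·0.0649) = 0.9704 m·K/W
ΣR = 1.886×10^-4 + 1.327 + 0.9704 = 2.298 m·K/W
Q' = ΔT/ΣR = (343 °C − 30.4 °C)/2.298 = 136 W/m

Q' = 136 W/m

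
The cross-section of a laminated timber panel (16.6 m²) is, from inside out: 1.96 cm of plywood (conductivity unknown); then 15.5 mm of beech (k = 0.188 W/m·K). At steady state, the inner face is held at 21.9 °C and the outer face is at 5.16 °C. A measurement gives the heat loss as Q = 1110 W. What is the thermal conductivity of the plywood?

k = 0.117 W/m·K

ΣR = ΔT/Q = |21.9 − 5.16|/1110 = 0.01508 K/W
Known resistances:
  R_beech = L/(kA) = 0.0155/(0.188·16.6) = 0.004967 K/W
R_plywood = ΣR − ΣR_known = 0.01508 − 0.004967 = 0.01011 K/W
L/(kA) = 0.01011 ⇒ k = 0.0196/(0.01011·16.6) = 0.117 W/m·K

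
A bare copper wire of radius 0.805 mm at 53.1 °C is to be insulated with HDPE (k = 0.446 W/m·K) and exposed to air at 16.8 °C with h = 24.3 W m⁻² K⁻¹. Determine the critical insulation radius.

r_cr = 1.84 cm

For a cylinder, r_cr = k_ins/h = 0.446/24.3 = 0.0184 m = 1.84 cm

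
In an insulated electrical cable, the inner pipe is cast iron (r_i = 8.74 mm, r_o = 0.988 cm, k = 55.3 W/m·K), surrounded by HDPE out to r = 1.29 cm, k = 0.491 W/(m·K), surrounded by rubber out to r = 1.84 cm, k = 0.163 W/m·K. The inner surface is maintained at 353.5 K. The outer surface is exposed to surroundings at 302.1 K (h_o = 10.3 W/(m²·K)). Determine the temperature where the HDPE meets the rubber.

T = 350.0 K

Series thermal resistances, inner to outer:
  R'_cast iron = ln(0.00988/0.00874)/(2πk) = 0.1226/(2π·55.3) = 3.529×10^-4 m·K/W
  R'_HDPE = ln(0.0129/0.00988)/(2πk) = 0.2667/(2π·0.491) = 0.08645 m·K/W
  R'_rubber = ln(0.0184/0.0129)/(2πk) = 0.3551/(2π·0.163) = 0.3467 m·K/W
  R'_conv,out = 1/(2πr h) = 1/(2π·0.0184·10.3) = 0.8398 m·K/W
ΣR = 3.529×10^-4 + 0.08645 + 0.3467 + 0.8398 = 1.273 m·K/W
Q' = ΔT/ΣR = (353.5 K − 302.1 K)/1.273 = 40.38 W/m
From the inner boundary to the HDPE/rubber interface, ΣR_partial = 0.08680 m·K/W.
T_interface = T_in − Q'·ΣR_partial = 353.5 K − (40.38)(0.08680) = 350.0 K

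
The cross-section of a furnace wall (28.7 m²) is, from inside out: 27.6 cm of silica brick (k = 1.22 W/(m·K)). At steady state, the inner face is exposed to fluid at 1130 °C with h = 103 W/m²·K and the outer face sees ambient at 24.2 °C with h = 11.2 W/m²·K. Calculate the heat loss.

Treat each layer as a resistance in series:
  R_conv,in = 1/(hA) = 1/(103·28.7) = 3.383×10^-4 K/W
  R_silica brick = L/(kA) = 0.276/(1.22·28.7) = 0.007883 K/W
  R_conv,out = 1/(hA) = 1/(11.2·28.7) = 0.003111 K/W
ΣR = 3.383×10^-4 + 0.007883 + 0.003111 = 0.01133 K/W
Q = ΔT/ΣR = (1130 °C − 24.2 °C)/0.01133 = 97600 W

Q = 97.6 kW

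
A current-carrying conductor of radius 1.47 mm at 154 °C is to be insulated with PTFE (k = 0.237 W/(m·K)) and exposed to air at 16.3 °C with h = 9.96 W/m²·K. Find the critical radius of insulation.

r_cr = 2.38 cm

For a cylinder, r_cr = k_ins/h = 0.237/9.96 = 0.0238 m = 2.38 cm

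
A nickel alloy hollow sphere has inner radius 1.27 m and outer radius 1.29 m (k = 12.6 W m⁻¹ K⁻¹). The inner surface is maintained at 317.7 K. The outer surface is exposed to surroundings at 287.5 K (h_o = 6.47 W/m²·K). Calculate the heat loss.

Q = 4.04 kW

Resistance network (inner→outer):
  R_nickel alloy = (1/1.27 − 1/1.29)/(4πk) = 0.01221/(4π·12.6) = 7.710×10^-5 K/W
  R_conv,out = 1/(4πr²h) = 1/(4π·1.29²·6.47) = 0.007391 K/W
ΣR = 7.710×10^-5 + 0.007391 = 0.007468 K/W
Q = ΔT/ΣR = (317.7 K − 287.5 K)/0.007468 = 4040 W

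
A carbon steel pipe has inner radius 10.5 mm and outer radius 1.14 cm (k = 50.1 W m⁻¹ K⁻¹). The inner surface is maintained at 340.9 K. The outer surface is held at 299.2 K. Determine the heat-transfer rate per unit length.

Q' = 2πk·ΔT/ln(r₂/r₁) = 2π × 50.1 × 41.7 / ln(0.0114/0.0105) = 1.60×10^5 W/m

Q' = 160 kW/m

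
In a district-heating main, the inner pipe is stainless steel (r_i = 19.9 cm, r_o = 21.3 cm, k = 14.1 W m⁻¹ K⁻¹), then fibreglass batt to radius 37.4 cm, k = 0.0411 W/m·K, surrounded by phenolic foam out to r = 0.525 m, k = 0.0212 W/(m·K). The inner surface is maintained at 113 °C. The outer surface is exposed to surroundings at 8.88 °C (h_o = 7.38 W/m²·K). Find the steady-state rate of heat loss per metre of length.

Q' = 21.8 W/m

Series thermal resistances, inner to outer:
  R'_stainless steel = ln(0.213/0.199)/(2πk) = 0.06799/(2π·14.1) = 7.674×10^-4 m·K/W
  R'_fibreglass batt = ln(0.374/0.213)/(2πk) = 0.5630/(2π·0.0411) = 2.180 m·K/W
  R'_phenolic foam = ln(0.525/0.374)/(2πk) = 0.3391/(2π·0.0212) = 2.546 m·K/W
  R'_conv,out = 1/(2πr h) = 1/(2π·0.525·7.38) = 0.04108 m·K/W
ΣR = 7.674×10^-4 + 2.180 + 2.546 + 0.04108 = 4.768 m·K/W
Q' = ΔT/ΣR = (113 °C − 8.88 °C)/4.768 = 21.8 W/m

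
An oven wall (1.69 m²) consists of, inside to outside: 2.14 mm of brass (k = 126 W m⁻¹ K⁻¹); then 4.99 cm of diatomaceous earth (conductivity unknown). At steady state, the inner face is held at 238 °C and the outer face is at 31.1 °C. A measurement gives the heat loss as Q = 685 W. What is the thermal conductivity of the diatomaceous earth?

ΣR = ΔT/Q = |238 − 31.1|/685 = 0.3020 K/W
Known resistances:
  R_brass = L/(kA) = 0.00214/(126·1.69) = 1.005×10^-5 K/W
R_diatomaceous earth = ΣR − ΣR_known = 0.3020 − 1.005×10^-5 = 0.3020 K/W
L/(kA) = 0.3020 ⇒ k = 0.0499/(0.3020·1.69) = 0.0978 W/m·K

k = 0.0978 W/m·K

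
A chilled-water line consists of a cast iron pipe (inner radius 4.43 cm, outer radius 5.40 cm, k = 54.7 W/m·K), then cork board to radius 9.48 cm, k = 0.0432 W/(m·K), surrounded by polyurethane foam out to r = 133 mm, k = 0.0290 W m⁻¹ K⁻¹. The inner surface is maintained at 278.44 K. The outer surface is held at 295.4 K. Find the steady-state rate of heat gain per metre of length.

Q' = 4.31 W/m

Series thermal resistances, inner to outer:
  R'_cast iron = ln(0.0540/0.0443)/(2πk) = 0.1980/(2π·54.7) = 5.761×10^-4 m·K/W
  R'_cork board = ln(0.0948/0.0540)/(2πk) = 0.5628/(2π·0.0432) = 2.073 m·K/W
  R'_polyurethane foam = ln(0.133/0.0948)/(2πk) = 0.3386/(2π·0.0290) = 1.858 m·K/W
ΣR = 5.761×10^-4 + 2.073 + 1.858 = 3.932 m·K/W
Q' = ΔT/ΣR = (278.44 K − 295.4 K)/3.932 = -4.31 W/m
(Negative Q' ⇒ heat flows inward; heat gain = 4.31 W/m.)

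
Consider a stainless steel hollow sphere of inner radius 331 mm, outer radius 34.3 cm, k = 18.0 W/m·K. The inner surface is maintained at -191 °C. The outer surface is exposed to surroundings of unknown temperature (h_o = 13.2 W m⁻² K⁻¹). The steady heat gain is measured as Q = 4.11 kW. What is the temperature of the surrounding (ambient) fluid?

Series resistances:
  R_stainless steel = (1/0.331 − 1/0.343)/(4πk) = 0.1057/(4π·18.0) = 4.673×10^-4 K/W
  R_conv,out = 1/(4πr²h) = 1/(4π·0.343²·13.2) = 0.05124 K/W
ΣR = 0.05171 K/W
ΔT = Q·ΣR = 4110 × 0.05171 = 212.5 K
Heat flows inward, so T_out = T_in + ΔT = -191 + 212.5 = 21.5 °C

T_out = 21.5 °C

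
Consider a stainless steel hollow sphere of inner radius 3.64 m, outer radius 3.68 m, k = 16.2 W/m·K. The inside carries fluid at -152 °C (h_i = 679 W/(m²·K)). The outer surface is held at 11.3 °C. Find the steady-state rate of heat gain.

Q = 6.94×10^6 W

Series thermal resistances, inner to outer:
  R_conv,in = 1/(4πr²h) = 1/(4π·3.64²·679) = 8.845×10^-6 K/W
  R_stainless steel = (1/3.64 − 1/3.68)/(4πk) = 0.002986/(4π·16.2) = 1.467×10^-5 K/W
ΣR = 8.845×10^-6 + 1.467×10^-5 = 2.352×10^-5 K/W
Q = ΔT/ΣR = (-152 °C − 11.3 °C)/2.352×10^-5 = -6.94×10^6 W
(Negative Q ⇒ heat flows inward; heat gain = 6.94×10^6 W.)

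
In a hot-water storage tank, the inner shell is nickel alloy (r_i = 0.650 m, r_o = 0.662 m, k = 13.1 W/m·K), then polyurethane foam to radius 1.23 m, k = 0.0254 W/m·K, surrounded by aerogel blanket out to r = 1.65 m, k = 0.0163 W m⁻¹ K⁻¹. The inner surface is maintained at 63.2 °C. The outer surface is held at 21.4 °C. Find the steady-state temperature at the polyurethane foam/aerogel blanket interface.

Resistance network (inner→outer):
  R_nickel alloy = (1/0.650 − 1/0.662)/(4πk) = 0.02789/(4π·13.1) = 1.694×10^-4 K/W
  R_polyurethane foam = (1/0.662 − 1/1.23)/(4πk) = 0.6976/(4π·0.0254) = 2.185 K/W
  R_aerogel blanket = (1/1.23 − 1/1.65)/(4πk) = 0.2069/(4π·0.0163) = 1.010 K/W
ΣR = 1.694×10^-4 + 2.185 + 1.010 = 3.195 K/W
Q = ΔT/ΣR = (63.2 °C − 21.4 °C)/3.195 = 13.08 W
From the inner boundary to the polyurethane foam/aerogel blanket interface, ΣR_partial = 2.185 K/W.
T_interface = T_in − Q·ΣR_partial = 63.2 °C − (13.08)(2.185) = 34.6 °C

T = 34.6 °C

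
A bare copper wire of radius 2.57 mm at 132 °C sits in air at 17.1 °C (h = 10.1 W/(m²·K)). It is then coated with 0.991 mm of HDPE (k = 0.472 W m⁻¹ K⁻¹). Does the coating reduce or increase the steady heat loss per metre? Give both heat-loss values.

increases: 18.7 → 25.3 W/m

Critical radius for a cylinder: r_cr = k/h = 0.0467 m = 4.67 cm.
Outer radius after coating: r₂ = 0.00257 + 9.91×10^-4 = 0.003561 m.
Since r₁ < r_cr and r₂ ≤ r_cr, the coating moves toward the maximum at r_cr — heat loss rises.
Bare: R = 1/(2πr₁h) = 6.131 m·K/W; Q = 114.9/6.131 = 18.7 W/m.
Coated: R = R_cond + R_conv = 4.535 m·K/W; Q = 114.9/4.535 = 25.3 W/m.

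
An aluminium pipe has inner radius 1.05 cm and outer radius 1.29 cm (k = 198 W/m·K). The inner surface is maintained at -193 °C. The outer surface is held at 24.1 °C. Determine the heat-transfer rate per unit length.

Q' = 1310 kW/m

Q' = 2πk·ΔT/ln(r₂/r₁) = 2π × 198 × 217.1 / ln(0.0129/0.0105) = 1.31×10^6 W/m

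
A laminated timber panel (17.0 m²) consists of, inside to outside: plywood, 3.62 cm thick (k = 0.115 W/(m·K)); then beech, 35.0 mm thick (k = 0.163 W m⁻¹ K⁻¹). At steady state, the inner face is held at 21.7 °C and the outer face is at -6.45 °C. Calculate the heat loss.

Treat each layer as a resistance in series:
  R_plywood = L/(kA) = 0.0362/(0.115·17.0) = 0.01852 K/W
  R_beech = L/(kA) = 0.0350/(0.163·17.0) = 0.01263 K/W
ΣR = 0.01852 + 0.01263 = 0.03115 K/W
Q = ΔT/ΣR = (21.7 °C − -6.45 °C)/0.03115 = 904 W

Q = 904 W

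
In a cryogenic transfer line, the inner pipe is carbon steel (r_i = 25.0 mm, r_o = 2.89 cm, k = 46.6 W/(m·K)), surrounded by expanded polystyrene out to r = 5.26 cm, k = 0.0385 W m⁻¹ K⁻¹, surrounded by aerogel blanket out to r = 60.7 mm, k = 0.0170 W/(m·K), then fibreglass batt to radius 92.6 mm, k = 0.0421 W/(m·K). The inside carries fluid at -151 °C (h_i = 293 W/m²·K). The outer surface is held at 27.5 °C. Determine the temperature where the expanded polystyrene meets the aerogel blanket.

Treat each layer as a resistance in series:
  R'_conv,in = 1/(2πr h) = 1/(2π·0.0250·293) = 0.02173 m·K/W
  R'_carbon steel = ln(0.0289/0.0250)/(2πk) = 0.1450/(2π·46.6) = 4.951×10^-4 m·K/W
  R'_expanded polystyrene = ln(0.0526/0.0289)/(2πk) = 0.5989/(2π·0.0385) = 2.476 m·K/W
  R'_aerogel blanket = ln(0.0607/0.0526)/(2πk) = 0.1432/(2π·0.0170) = 1.341 m·K/W
  R'_fibreglass batt = ln(0.0926/0.0607)/(2πk) = 0.4223/(2π·0.0421) = 1.597 m·K/W
ΣR = 0.02173 + 4.951×10^-4 + 2.476 + 1.341 + 1.597 = 5.436 m·K/W
Q' = ΔT/ΣR = (-151 °C − 27.5 °C)/5.436 = -32.84 W/m
From the inner boundary to the expanded polystyrene/aerogel blanket interface, ΣR_partial = 2.498 m·K/W.
T_interface = T_in − Q'·ΣR_partial = -151 °C − (-32.84)(2.498) = -69.0 °C

T = -69.0 °C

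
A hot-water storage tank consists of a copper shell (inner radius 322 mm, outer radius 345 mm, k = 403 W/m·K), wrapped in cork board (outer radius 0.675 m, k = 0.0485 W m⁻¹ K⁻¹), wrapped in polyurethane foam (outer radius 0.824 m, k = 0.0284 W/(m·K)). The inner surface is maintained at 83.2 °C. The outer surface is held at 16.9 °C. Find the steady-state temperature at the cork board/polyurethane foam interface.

T = 33.1 °C

Series thermal resistances, inner to outer:
  R_copper = (1/0.322 − 1/0.345)/(4πk) = 0.2070/(4π·403) = 4.088×10^-5 K/W
  R_cork board = (1/0.345 − 1/0.675)/(4πk) = 1.417/(4π·0.0485) = 2.325 K/W
  R_polyurethane foam = (1/0.675 − 1/0.824)/(4πk) = 0.2679/(4π·0.0284) = 0.7506 K/W
ΣR = 4.088×10^-5 + 2.325 + 0.7506 = 3.076 K/W
Q = ΔT/ΣR = (83.2 °C − 16.9 °C)/3.076 = 21.55 W
From the inner boundary to the cork board/polyurethane foam interface, ΣR_partial = 2.325 K/W.
T_interface = T_in − Q·ΣR_partial = 83.2 °C − (21.55)(2.325) = 33.1 °C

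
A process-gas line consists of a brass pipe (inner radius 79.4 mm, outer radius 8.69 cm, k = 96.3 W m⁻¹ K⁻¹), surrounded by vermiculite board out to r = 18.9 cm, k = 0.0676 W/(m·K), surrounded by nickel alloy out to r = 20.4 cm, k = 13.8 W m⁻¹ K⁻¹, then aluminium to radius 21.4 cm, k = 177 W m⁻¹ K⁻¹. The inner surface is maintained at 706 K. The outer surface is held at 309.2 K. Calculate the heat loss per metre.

Q' = 217 W/m

Series thermal resistances, inner to outer:
  R'_brass = ln(0.0869/0.0794)/(2πk) = 0.09026/(2π·96.3) = 1.492×10^-4 m·K/W
  R'_vermiculite board = ln(0.189/0.0869)/(2πk) = 0.7770/(2π·0.0676) = 1.829 m·K/W
  R'_nickel alloy = ln(0.204/0.189)/(2πk) = 0.07637/(2π·13.8) = 8.808×10^-4 m·K/W
  R'_aluminium = ln(0.214/0.204)/(2πk) = 0.04786/(2π·177) = 4.303×10^-5 m·K/W
ΣR = 1.492×10^-4 + 1.829 + 8.808×10^-4 + 4.303×10^-5 = 1.830 m·K/W
Q' = ΔT/ΣR = (706 K − 309.2 K)/1.830 = 217 W/m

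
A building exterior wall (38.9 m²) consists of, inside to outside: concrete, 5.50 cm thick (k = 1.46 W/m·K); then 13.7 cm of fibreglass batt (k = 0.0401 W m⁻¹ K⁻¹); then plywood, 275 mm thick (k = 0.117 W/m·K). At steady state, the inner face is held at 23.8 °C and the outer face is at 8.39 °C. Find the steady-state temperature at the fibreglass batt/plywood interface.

T = 14.6 °C

Resistance network (inner→outer):
  R_concrete = L/(kA) = 0.0550/(1.46·38.9) = 9.684×10^-4 K/W
  R_fibreglass batt = L/(kA) = 0.137/(0.0401·38.9) = 0.08783 K/W
  R_plywood = L/(kA) = 0.275/(0.117·38.9) = 0.06042 K/W
ΣR = 9.684×10^-4 + 0.08783 + 0.06042 = 0.1492 K/W
Q = ΔT/ΣR = (23.8 °C − 8.39 °C)/0.1492 = 103.3 W
From the inner boundary to the fibreglass batt/plywood interface, ΣR_partial = 0.08880 K/W.
T_interface = T_in − Q·ΣR_partial = 23.8 °C − (103.3)(0.08880) = 14.6 °C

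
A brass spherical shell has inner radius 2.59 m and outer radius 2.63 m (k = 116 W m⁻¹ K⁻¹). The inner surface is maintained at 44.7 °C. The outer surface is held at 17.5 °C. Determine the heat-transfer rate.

Q = 6750 kW

Q = 4πk·ΔT/(1/r₁ − 1/r₂) = 4π × 116 × 27.2 / (1/2.59 − 1/2.63) = 6.75×10^6 W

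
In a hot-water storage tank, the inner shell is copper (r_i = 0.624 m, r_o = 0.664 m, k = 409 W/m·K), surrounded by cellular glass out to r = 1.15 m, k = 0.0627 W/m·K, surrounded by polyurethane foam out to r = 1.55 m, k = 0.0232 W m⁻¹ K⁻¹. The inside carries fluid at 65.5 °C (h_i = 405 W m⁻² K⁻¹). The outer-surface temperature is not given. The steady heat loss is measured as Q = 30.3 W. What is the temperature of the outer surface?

T_out = 17.7 °C

Series resistances:
  R_conv,in = 1/(4πr²h) = 1/(4π·0.624²·405) = 5.046×10^-4 K/W
  R_copper = (1/0.624 − 1/0.664)/(4πk) = 0.09654/(4π·409) = 1.878×10^-5 K/W
  R_cellular glass = (1/0.664 − 1/1.15)/(4πk) = 0.6365/(4π·0.0627) = 0.8078 K/W
  R_polyurethane foam = (1/1.15 − 1/1.55)/(4πk) = 0.2244/(4π·0.0232) = 0.7697 K/W
ΣR = 1.578 K/W
ΔT = Q·ΣR = 30.3 × 1.578 = 47.81 K
Heat flows outward, so T_out = T_in − ΔT = 65.5 − 47.81 = 17.7 °C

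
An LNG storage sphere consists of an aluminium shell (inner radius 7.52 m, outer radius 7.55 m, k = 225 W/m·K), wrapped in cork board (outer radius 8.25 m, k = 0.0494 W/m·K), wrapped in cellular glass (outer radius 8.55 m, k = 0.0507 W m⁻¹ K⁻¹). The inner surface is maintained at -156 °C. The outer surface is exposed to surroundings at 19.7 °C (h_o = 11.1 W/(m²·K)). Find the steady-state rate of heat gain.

Series thermal resistances, inner to outer:
  R_aluminium = (1/7.52 − 1/7.55)/(4πk) = 5.284×10^-4/(4π·225) = 1.869×10^-7 K/W
  R_cork board = (1/7.55 − 1/8.25)/(4πk) = 0.01124/(4π·0.0494) = 0.01810 K/W
  R_cellular glass = (1/8.25 − 1/8.55)/(4πk) = 0.004253/(4π·0.0507) = 0.006675 K/W
  R_conv,out = 1/(4πr²h) = 1/(4π·8.55²·11.1) = 9.807×10^-5 K/W
ΣR = 1.869×10^-7 + 0.01810 + 0.006675 + 9.807×10^-5 = 0.02487 K/W
Q = ΔT/ΣR = (-156 °C − 19.7 °C)/0.02487 = -7060 W
(Negative Q ⇒ heat flows inward; heat gain = 7060 W.)

Q = 7060 W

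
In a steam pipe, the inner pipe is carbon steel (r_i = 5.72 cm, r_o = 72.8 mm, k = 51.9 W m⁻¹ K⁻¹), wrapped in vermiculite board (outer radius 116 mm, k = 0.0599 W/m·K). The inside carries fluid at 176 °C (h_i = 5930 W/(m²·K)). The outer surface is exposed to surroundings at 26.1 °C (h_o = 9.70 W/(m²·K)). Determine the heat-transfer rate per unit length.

Resistance network (inner→outer):
  R'_conv,in = 1/(2πr h) = 1/(2π·0.0572·5930) = 4.692×10^-4 m·K/W
  R'_carbon steel = ln(0.0728/0.0572)/(2πk) = 0.2412/(2π·51.9) = 7.395×10^-4 m·K/W
  R'_vermiculite board = ln(0.116/0.0728)/(2πk) = 0.4659/(2π·0.0599) = 1.238 m·K/W
  R'_conv,out = 1/(2πr h) = 1/(2π·0.116·9.70) = 0.1414 m·K/W
ΣR = 4.692×10^-4 + 7.395×10^-4 + 1.238 + 0.1414 = 1.381 m·K/W
Q' = ΔT/ΣR = (176 °C − 26.1 °C)/1.381 = 109 W/m

Q' = 109 W/m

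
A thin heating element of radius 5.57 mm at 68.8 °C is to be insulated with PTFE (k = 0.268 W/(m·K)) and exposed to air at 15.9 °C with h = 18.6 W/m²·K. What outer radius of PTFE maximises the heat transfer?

For a cylinder, r_cr = k_ins/h = 0.268/18.6 = 0.0144 m = 1.44 cm

r_cr = 1.44 cm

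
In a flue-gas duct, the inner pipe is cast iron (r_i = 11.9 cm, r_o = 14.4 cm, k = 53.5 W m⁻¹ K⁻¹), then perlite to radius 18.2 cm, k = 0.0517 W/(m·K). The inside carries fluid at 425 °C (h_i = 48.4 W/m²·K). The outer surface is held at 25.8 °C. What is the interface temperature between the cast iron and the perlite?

Series thermal resistances, inner to outer:
  R'_conv,in = 1/(2πr h) = 1/(2π·0.119·48.4) = 0.02763 m·K/W
  R'_cast iron = ln(0.144/0.119)/(2πk) = 0.1907/(2π·53.5) = 5.673×10^-4 m·K/W
  R'_perlite = ln(0.182/0.144)/(2πk) = 0.2342/(2π·0.0517) = 0.7209 m·K/W
ΣR = 0.02763 + 5.673×10^-4 + 0.7209 = 0.7491 m·K/W
Q' = ΔT/ΣR = (425 °C − 25.8 °C)/0.7491 = 532.9 W/m
From the inner boundary to the cast iron/perlite interface, ΣR_partial = 0.02820 m·K/W.
T_interface = T_in − Q'·ΣR_partial = 425 °C − (532.9)(0.02820) = 410 °C

T = 410 °C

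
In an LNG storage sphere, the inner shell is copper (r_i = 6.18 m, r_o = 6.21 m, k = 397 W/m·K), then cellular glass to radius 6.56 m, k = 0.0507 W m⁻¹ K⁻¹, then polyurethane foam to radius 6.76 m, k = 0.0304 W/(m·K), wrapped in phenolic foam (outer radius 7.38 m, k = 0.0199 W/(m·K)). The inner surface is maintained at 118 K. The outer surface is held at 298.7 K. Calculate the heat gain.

Treat each layer as a resistance in series:
  R_copper = (1/6.18 − 1/6.21)/(4πk) = 7.817×10^-4/(4π·397) = 1.567×10^-7 K/W
  R_cellular glass = (1/6.21 − 1/6.56)/(4πk) = 0.008592/(4π·0.0507) = 0.01349 K/W
  R_polyurethane foam = (1/6.56 − 1/6.76)/(4πk) = 0.004510/(4π·0.0304) = 0.01181 K/W
  R_phenolic foam = (1/6.76 − 1/7.38)/(4πk) = 0.01243/(4π·0.0199) = 0.04970 K/W
ΣR = 1.567×10^-7 + 0.01349 + 0.01181 + 0.04970 = 0.07500 K/W
Q = ΔT/ΣR = (118 K − 298.7 K)/0.07500 = -2410 W
(Negative Q ⇒ heat flows inward; heat gain = 2410 W.)

Q = 2.41 kW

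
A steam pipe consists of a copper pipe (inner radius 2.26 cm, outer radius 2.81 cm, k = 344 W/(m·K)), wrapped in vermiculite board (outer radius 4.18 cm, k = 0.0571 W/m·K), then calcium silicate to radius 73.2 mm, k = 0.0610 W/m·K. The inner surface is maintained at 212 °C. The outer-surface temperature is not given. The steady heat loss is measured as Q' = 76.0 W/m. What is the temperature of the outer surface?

T_out = 16.8 °C

Series resistances:
  R'_copper = ln(0.0281/0.0226)/(2πk) = 0.2178/(2π·344) = 1.008×10^-4 m·K/W
  R'_vermiculite board = ln(0.0418/0.0281)/(2πk) = 0.3971/(2π·0.0571) = 1.107 m·K/W
  R'_calcium silicate = ln(0.0732/0.0418)/(2πk) = 0.5603/(2π·0.0610) = 1.462 m·K/W
ΣR = 2.569 m·K/W
ΔT = Q'·ΣR = 76.0 × 2.569 = 195.2 K
Heat flows outward, so T_out = T_in − ΔT = 212 − 195.2 = 16.8 °C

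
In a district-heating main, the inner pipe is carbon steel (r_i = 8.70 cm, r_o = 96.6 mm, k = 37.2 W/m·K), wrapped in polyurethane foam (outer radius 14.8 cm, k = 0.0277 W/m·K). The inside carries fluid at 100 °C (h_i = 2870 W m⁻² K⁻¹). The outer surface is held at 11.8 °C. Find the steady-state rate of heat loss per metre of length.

Q' = 36.0 W/m

Resistance network (inner→outer):
  R'_conv,in = 1/(2πr h) = 1/(2π·0.0870·2870) = 6.374×10^-4 m·K/W
  R'_carbon steel = ln(0.0966/0.0870)/(2πk) = 0.1047/(2π·37.2) = 4.478×10^-4 m·K/W
  R'_polyurethane foam = ln(0.148/0.0966)/(2πk) = 0.4266/(2π·0.0277) = 2.451 m·K/W
ΣR = 6.374×10^-4 + 4.478×10^-4 + 2.451 = 2.452 m·K/W
Q' = ΔT/ΣR = (100 °C − 11.8 °C)/2.452 = 36.0 W/m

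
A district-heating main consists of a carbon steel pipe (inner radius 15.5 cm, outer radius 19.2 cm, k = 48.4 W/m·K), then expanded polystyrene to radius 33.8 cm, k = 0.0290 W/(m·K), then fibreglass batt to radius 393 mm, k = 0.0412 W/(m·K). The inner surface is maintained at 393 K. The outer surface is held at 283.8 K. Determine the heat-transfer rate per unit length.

Q' = 29.6 W/m

Treat each layer as a resistance in series:
  R'_carbon steel = ln(0.192/0.155)/(2πk) = 0.2141/(2π·48.4) = 7.039×10^-4 m·K/W
  R'_expanded polystyrene = ln(0.338/0.192)/(2πk) = 0.5656/(2π·0.0290) = 3.104 m·K/W
  R'_fibreglass batt = ln(0.393/0.338)/(2πk) = 0.1508/(2π·0.0412) = 0.5824 m·K/W
ΣR = 7.039×10^-4 + 3.104 + 0.5824 = 3.687 m·K/W
Q' = ΔT/ΣR = (393 K − 283.8 K)/3.687 = 29.6 W/m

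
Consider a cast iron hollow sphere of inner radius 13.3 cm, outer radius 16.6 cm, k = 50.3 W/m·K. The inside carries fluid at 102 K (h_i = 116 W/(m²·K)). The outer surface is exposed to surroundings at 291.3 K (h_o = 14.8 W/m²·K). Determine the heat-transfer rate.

Resistance network (inner→outer):
  R_conv,in = 1/(4πr²h) = 1/(4π·0.133²·116) = 0.03878 K/W
  R_cast iron = (1/0.133 − 1/0.166)/(4πk) = 1.495/(4π·50.3) = 0.002365 K/W
  R_conv,out = 1/(4πr²h) = 1/(4π·0.166²·14.8) = 0.1951 K/W
ΣR = 0.03878 + 0.002365 + 0.1951 = 0.2362 K/W
Q = ΔT/ΣR = (102 K − 291.3 K)/0.2362 = -801 W
(Negative Q ⇒ heat flows inward; heat gain = 801 W.)

Q = 801 W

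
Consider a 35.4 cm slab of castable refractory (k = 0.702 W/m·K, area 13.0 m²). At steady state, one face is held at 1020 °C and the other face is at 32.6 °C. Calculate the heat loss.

Q = 25500 W

Q = kA·ΔT/L = 0.702 × 13.0 × |1020 °C − 32.6 °C| / 0.354 = 25500 W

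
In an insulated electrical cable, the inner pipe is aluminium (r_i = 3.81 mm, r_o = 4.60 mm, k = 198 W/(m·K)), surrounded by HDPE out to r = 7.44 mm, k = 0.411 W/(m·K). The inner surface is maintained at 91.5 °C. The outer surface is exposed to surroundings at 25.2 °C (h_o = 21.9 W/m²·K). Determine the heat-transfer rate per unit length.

Treat each layer as a resistance in series:
  R'_aluminium = ln(0.00460/0.00381)/(2πk) = 0.1884/(2π·198) = 1.515×10^-4 m·K/W
  R'_HDPE = ln(0.00744/0.00460)/(2πk) = 0.4808/(2π·0.411) = 0.1862 m·K/W
  R'_conv,out = 1/(2πr h) = 1/(2π·0.00744·21.9) = 0.9768 m·K/W
ΣR = 1.515×10^-4 + 0.1862 + 0.9768 = 1.163 m·K/W
Q' = ΔT/ΣR = (91.5 °C − 25.2 °C)/1.163 = 57.0 W/m

Q' = 57.0 W/m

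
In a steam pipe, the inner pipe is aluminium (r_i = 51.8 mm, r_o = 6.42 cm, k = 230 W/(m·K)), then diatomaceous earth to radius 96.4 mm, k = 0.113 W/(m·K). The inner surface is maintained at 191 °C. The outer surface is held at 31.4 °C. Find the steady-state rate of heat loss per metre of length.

Treat each layer as a resistance in series:
  R'_aluminium = ln(0.0642/0.0518)/(2πk) = 0.2146/(2π·230) = 1.485×10^-4 m·K/W
  R'_diatomaceous earth = ln(0.0964/0.0642)/(2πk) = 0.4065/(2π·0.113) = 0.5725 m·K/W
ΣR = 1.485×10^-4 + 0.5725 = 0.5726 m·K/W
Q' = ΔT/ΣR = (191 °C − 31.4 °C)/0.5726 = 279 W/m

Q' = 279 W/m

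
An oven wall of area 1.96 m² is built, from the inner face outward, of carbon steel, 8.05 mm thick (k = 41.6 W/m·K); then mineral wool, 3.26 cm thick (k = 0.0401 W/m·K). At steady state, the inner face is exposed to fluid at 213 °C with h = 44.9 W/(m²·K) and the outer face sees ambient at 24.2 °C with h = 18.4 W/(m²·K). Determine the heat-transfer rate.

Q = 416 W

Treat each layer as a resistance in series:
  R_conv,in = 1/(hA) = 1/(44.9·1.96) = 0.01136 K/W
  R_carbon steel = L/(kA) = 0.00805/(41.6·1.96) = 9.873×10^-5 K/W
  R_mineral wool = L/(kA) = 0.0326/(0.0401·1.96) = 0.4148 K/W
  R_conv,out = 1/(hA) = 1/(18.4·1.96) = 0.02773 K/W
ΣR = 0.01136 + 9.873×10^-5 + 0.4148 + 0.02773 = 0.4540 K/W
Q = ΔT/ΣR = (213 °C − 24.2 °C)/0.4540 = 416 W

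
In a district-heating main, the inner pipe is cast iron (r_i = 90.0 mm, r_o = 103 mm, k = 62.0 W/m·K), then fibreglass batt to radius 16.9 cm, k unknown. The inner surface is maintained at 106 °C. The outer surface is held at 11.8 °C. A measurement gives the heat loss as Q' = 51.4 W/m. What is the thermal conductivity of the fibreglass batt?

ΣR = ΔT/Q' = |106 − 11.8|/51.4 = 1.833 m·K/W
Known resistances:
  R'_cast iron = ln(0.103/0.0900)/(2πk) = 0.1349/(2π·62.0) = 3.463×10^-4 m·K/W
R_fibreglass batt = ΣR − ΣR_known = 1.833 − 3.463×10^-4 = 1.833 m·K/W
ln(r₂/r₁)/(2πk) = 1.833 ⇒ k = 0.4952/(2π·1.833) = 0.0430 W/m·K

k = 0.0430 W/m·K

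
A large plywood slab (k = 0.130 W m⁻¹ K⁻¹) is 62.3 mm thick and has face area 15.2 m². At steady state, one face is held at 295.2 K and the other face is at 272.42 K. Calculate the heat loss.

Q = 723 W

Q = kA·ΔT/L = 0.130 × 15.2 × |295.2 K − 272.42 K| / 0.0623 = 723 W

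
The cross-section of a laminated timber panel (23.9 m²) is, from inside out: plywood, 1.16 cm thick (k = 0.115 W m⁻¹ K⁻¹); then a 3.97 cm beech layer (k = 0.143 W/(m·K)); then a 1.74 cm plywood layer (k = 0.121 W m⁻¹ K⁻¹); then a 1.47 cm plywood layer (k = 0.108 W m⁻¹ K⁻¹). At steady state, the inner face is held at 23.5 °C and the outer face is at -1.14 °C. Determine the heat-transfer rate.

Q = 894 W

Resistance network (inner→outer):
  R_plywood = L/(kA) = 0.0116/(0.115·23.9) = 0.004220 K/W
  R_beech = L/(kA) = 0.0397/(0.143·23.9) = 0.01162 K/W
  R_plywood = L/(kA) = 0.0174/(0.121·23.9) = 0.006017 K/W
  R_plywood = L/(kA) = 0.0147/(0.108·23.9) = 0.005695 K/W
ΣR = 0.004220 + 0.01162 + 0.006017 + 0.005695 = 0.02755 K/W
Q = ΔT/ΣR = (23.5 °C − -1.14 °C)/0.02755 = 894 W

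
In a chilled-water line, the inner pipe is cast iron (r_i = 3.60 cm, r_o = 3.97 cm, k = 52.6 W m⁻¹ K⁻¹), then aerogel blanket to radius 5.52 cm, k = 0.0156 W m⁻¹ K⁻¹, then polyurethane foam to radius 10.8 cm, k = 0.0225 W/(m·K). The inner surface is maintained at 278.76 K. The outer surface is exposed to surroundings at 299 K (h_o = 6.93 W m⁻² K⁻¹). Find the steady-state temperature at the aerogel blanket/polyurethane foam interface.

Treat each layer as a resistance in series:
  R'_cast iron = ln(0.0397/0.0360)/(2πk) = 0.09783/(2π·52.6) = 2.960×10^-4 m·K/W
  R'_aerogel blanket = ln(0.0552/0.0397)/(2πk) = 0.3296/(2π·0.0156) = 3.363 m·K/W
  R'_polyurethane foam = ln(0.108/0.0552)/(2πk) = 0.6712/(2π·0.0225) = 4.748 m·K/W
  R'_conv,out = 1/(2πr h) = 1/(2π·0.108·6.93) = 0.2126 m·K/W
ΣR = 2.960×10^-4 + 3.363 + 4.748 + 0.2126 = 8.324 m·K/W
Q' = ΔT/ΣR = (278.76 K − 299 K)/8.324 = -2.432 W/m
From the inner boundary to the aerogel blanket/polyurethane foam interface, ΣR_partial = 3.363 m·K/W.
T_interface = T_in − Q'·ΣR_partial = 278.76 K − (-2.432)(3.363) = 286.9 K

T = 286.9 K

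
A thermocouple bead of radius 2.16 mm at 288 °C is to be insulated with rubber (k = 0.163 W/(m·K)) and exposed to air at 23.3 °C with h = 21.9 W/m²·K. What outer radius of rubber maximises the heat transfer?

For a sphere, r_cr = 2k_ins/h = 2·0.163/21.9 = 0.0149 m = 1.49 cm

r_cr = 1.49 cm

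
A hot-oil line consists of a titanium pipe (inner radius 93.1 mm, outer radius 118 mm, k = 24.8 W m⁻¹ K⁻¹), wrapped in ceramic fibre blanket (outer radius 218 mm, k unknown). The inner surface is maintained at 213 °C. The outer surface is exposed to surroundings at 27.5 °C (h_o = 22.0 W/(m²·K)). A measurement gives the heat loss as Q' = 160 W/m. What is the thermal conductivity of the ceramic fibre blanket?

k = 0.0869 W/m·K

ΣR = ΔT/Q' = |213 − 27.5|/160 = 1.159 m·K/W
Known resistances:
  R'_titanium = ln(0.118/0.0931)/(2πk) = 0.2370/(2π·24.8) = 0.001521 m·K/W
  R'_conv,out = 1/(2πr h) = 1/(2π·0.218·22.0) = 0.03318 m·K/W
R_ceramic fibre blanket = ΣR − ΣR_known = 1.159 − 0.03470 = 1.124 m·K/W
ln(r₂/r₁)/(2πk) = 1.124 ⇒ k = 0.6138/(2π·1.124) = 0.0869 W/m·K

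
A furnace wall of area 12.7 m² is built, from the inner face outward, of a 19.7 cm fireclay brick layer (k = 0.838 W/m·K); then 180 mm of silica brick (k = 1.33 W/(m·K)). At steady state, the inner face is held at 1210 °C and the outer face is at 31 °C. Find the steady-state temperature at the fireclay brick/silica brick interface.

T = 462 °C

Resistance network (inner→outer):
  R_fireclay brick = L/(kA) = 0.197/(0.838·12.7) = 0.01851 K/W
  R_silica brick = L/(kA) = 0.180/(1.33·12.7) = 0.01066 K/W
ΣR = 0.01851 + 0.01066 = 0.02917 K/W
Q = ΔT/ΣR = (1210 °C − 31 °C)/0.02917 = 40420 W
From the inner boundary to the fireclay brick/silica brick interface, ΣR_partial = 0.01851 K/W.
T_interface = T_in − Q·ΣR_partial = 1210 °C − (40420)(0.01851) = 462 °C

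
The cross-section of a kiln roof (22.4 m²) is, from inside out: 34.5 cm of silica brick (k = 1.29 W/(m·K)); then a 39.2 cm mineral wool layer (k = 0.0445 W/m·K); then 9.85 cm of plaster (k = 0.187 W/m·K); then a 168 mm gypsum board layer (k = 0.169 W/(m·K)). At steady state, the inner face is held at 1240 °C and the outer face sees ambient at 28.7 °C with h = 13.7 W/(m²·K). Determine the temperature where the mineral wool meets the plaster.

Treat each layer as a resistance in series:
  R_silica brick = L/(kA) = 0.345/(1.29·22.4) = 0.01194 K/W
  R_mineral wool = L/(kA) = 0.392/(0.0445·22.4) = 0.3933 K/W
  R_plaster = L/(kA) = 0.0985/(0.187·22.4) = 0.02352 K/W
  R_gypsum board = L/(kA) = 0.168/(0.169·22.4) = 0.04438 K/W
  R_conv,out = 1/(hA) = 1/(13.7·22.4) = 0.003259 K/W
ΣR = 0.01194 + 0.3933 + 0.02352 + 0.04438 + 0.003259 = 0.4764 K/W
Q = ΔT/ΣR = (1240 °C − 28.7 °C)/0.4764 = 2543 W
From the inner boundary to the mineral wool/plaster interface, ΣR_partial = 0.4052 K/W.
T_interface = T_in − Q·ΣR_partial = 1240 °C − (2543)(0.4052) = 210 °C

T = 210 °C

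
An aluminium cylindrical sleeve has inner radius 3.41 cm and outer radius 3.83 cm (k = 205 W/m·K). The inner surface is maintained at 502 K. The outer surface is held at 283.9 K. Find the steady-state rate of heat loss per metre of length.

Q' = 2.42×10^6 W/m

Q' = 2πk·ΔT/ln(r₂/r₁) = 2π × 205 × 218.1 / ln(0.0383/0.0341) = 2.42×10^6 W/m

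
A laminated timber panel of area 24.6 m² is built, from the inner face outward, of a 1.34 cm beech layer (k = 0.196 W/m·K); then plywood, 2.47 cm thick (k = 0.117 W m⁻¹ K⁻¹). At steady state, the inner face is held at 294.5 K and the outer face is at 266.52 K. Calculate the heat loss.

Q = 2.46 kW

Series thermal resistances, inner to outer:
  R_beech = L/(kA) = 0.0134/(0.196·24.6) = 0.002779 K/W
  R_plywood = L/(kA) = 0.0247/(0.117·24.6) = 0.008582 K/W
ΣR = 0.002779 + 0.008582 = 0.01136 K/W
Q = ΔT/ΣR = (294.5 K − 266.52 K)/0.01136 = 2460 W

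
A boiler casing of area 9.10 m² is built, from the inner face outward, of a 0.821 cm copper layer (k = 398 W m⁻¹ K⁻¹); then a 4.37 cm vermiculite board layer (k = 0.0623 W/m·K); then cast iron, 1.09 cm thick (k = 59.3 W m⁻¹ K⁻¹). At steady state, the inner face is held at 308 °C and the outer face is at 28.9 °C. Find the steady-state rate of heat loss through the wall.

Q = 3.62 kW

Treat each layer as a resistance in series:
  R_copper = L/(kA) = 0.00821/(398·9.10) = 2.267×10^-6 K/W
  R_vermiculite board = L/(kA) = 0.0437/(0.0623·9.10) = 0.07708 K/W
  R_cast iron = L/(kA) = 0.0109/(59.3·9.10) = 2.020×10^-5 K/W
ΣR = 2.267×10^-6 + 0.07708 + 2.020×10^-5 = 0.07710 K/W
Q = ΔT/ΣR = (308 °C − 28.9 °C)/0.07710 = 3620 W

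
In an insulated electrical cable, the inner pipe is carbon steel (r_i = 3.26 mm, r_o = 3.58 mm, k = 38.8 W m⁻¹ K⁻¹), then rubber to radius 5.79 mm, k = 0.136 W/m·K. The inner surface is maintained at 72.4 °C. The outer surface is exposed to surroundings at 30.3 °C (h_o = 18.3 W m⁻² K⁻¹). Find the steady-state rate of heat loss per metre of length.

Resistance network (inner→outer):
  R'_carbon steel = ln(0.00358/0.00326)/(2πk) = 0.09364/(2π·38.8) = 3.841×10^-4 m·K/W
  R'_rubber = ln(0.00579/0.00358)/(2πk) = 0.4808/(2π·0.136) = 0.5626 m·K/W
  R'_conv,out = 1/(2πr h) = 1/(2π·0.00579·18.3) = 1.502 m·K/W
ΣR = 3.841×10^-4 + 0.5626 + 1.502 = 2.065 m·K/W
Q' = ΔT/ΣR = (72.4 °C − 30.3 °C)/2.065 = 20.4 W/m

Q' = 20.4 W/m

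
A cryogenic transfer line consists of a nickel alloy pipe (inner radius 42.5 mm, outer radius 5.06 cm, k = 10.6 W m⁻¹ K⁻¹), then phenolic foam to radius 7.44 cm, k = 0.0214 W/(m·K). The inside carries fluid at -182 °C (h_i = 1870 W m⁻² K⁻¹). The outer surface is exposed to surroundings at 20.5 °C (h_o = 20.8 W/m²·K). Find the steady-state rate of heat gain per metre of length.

Q' = 68.1 W/m

Treat each layer as a resistance in series:
  R'_conv,in = 1/(2πr h) = 1/(2π·0.0425·1870) = 0.002003 m·K/W
  R'_nickel alloy = ln(0.0506/0.0425)/(2πk) = 0.1744/(2π·10.6) = 0.002619 m·K/W
  R'_phenolic foam = ln(0.0744/0.0506)/(2πk) = 0.3855/(2π·0.0214) = 2.867 m·K/W
  R'_conv,out = 1/(2πr h) = 1/(2π·0.0744·20.8) = 0.1028 m·K/W
ΣR = 0.002003 + 0.002619 + 2.867 + 0.1028 = 2.974 m·K/W
Q' = ΔT/ΣR = (-182 °C − 20.5 °C)/2.974 = -68.1 W/m
(Negative Q' ⇒ heat flows inward; heat gain = 68.1 W/m.)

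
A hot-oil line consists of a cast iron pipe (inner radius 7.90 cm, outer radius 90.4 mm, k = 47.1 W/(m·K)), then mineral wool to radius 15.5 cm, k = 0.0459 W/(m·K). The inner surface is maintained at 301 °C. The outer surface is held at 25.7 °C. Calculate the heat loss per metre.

Treat each layer as a resistance in series:
  R'_cast iron = ln(0.0904/0.0790)/(2πk) = 0.1348/(2π·47.1) = 4.555×10^-4 m·K/W
  R'_mineral wool = ln(0.155/0.0904)/(2πk) = 0.5392/(2π·0.0459) = 1.870 m·K/W
ΣR = 4.555×10^-4 + 1.870 = 1.870 m·K/W
Q' = ΔT/ΣR = (301 °C − 25.7 °C)/1.870 = 147 W/m

Q' = 147 W/m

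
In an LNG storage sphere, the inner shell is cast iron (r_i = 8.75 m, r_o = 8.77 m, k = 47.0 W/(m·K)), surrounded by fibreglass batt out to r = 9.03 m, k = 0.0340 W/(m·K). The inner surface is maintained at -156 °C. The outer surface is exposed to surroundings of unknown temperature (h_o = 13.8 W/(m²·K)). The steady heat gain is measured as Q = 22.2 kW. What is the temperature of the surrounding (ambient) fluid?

T_out = 16.2 °C

Sum the resistances:
  R_cast iron = (1/8.75 − 1/8.77)/(4πk) = 2.606×10^-4/(4π·47.0) = 4.413×10^-7 K/W
  R_fibreglass batt = (1/8.77 − 1/9.03)/(4πk) = 0.003283/(4π·0.0340) = 0.007684 K/W
  R_conv,out = 1/(4πr²h) = 1/(4π·9.03²·13.8) = 7.072×10^-5 K/W
ΣR = 0.007755 K/W
ΔT = Q·ΣR = 22200 × 0.007755 = 172.2 K
Heat flows inward, so T_out = T_in + ΔT = -156 + 172.2 = 16.2 °C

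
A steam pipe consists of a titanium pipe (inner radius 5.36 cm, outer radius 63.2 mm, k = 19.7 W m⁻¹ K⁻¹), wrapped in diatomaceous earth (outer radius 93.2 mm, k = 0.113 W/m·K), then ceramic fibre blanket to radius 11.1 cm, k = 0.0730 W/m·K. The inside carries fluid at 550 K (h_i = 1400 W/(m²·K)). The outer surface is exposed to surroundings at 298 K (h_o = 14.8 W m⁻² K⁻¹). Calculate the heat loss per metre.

Q' = 245 W/m

Treat each layer as a resistance in series:
  R'_conv,in = 1/(2πr h) = 1/(2π·0.0536·1400) = 0.002121 m·K/W
  R'_titanium = ln(0.0632/0.0536)/(2πk) = 0.1648/(2π·19.7) = 0.001331 m·K/W
  R'_diatomaceous earth = ln(0.0932/0.0632)/(2πk) = 0.3884/(2π·0.113) = 0.5471 m·K/W
  R'_ceramic fibre blanket = ln(0.111/0.0932)/(2πk) = 0.1748/(2π·0.0730) = 0.3811 m·K/W
  R'_conv,out = 1/(2πr h) = 1/(2π·0.111·14.8) = 0.09688 m·K/W
ΣR = 0.002121 + 0.001331 + 0.5471 + 0.3811 + 0.09688 = 1.029 m·K/W
Q' = ΔT/ΣR = (550 K − 298 K)/1.029 = 245 W/m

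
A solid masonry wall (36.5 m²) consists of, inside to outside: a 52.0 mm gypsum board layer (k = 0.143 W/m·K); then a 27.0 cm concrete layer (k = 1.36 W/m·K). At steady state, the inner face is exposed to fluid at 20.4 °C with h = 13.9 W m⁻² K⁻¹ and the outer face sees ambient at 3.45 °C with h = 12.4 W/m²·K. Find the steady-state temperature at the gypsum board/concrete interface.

T = 10.1 °C

Treat each layer as a resistance in series:
  R_conv,in = 1/(hA) = 1/(13.9·36.5) = 0.001971 K/W
  R_gypsum board = L/(kA) = 0.0520/(0.143·36.5) = 0.009963 K/W
  R_concrete = L/(kA) = 0.270/(1.36·36.5) = 0.005439 K/W
  R_conv,out = 1/(hA) = 1/(12.4·36.5) = 0.002209 K/W
ΣR = 0.001971 + 0.009963 + 0.005439 + 0.002209 = 0.01958 K/W
Q = ΔT/ΣR = (20.4 °C − 3.45 °C)/0.01958 = 865.7 W
From the inner boundary to the gypsum board/concrete interface, ΣR_partial = 0.01193 K/W.
T_interface = T_in − Q·ΣR_partial = 20.4 °C − (865.7)(0.01193) = 10.1 °C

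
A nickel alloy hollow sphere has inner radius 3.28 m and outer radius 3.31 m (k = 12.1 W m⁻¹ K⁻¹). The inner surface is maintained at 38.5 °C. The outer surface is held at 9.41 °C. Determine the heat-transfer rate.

Q = 4πk·ΔT/(1/r₁ − 1/r₂) = 4π × 12.1 × 29.09 / (1/3.28 − 1/3.31) = 1.60×10^6 W

Q = 1600 kW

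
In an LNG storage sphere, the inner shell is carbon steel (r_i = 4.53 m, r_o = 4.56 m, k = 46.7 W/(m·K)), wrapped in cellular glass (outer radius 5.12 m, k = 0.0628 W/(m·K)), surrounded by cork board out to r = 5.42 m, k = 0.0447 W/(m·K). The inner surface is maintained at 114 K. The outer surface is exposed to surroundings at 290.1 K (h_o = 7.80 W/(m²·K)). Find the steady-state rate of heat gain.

Resistance network (inner→outer):
  R_carbon steel = (1/4.53 − 1/4.56)/(4πk) = 0.001452/(4π·46.7) = 2.475×10^-6 K/W
  R_cellular glass = (1/4.56 − 1/5.12)/(4πk) = 0.02399/(4π·0.0628) = 0.03039 K/W
  R_cork board = (1/5.12 − 1/5.42)/(4πk) = 0.01081/(4π·0.0447) = 0.01925 K/W
  R_conv,out = 1/(4πr²h) = 1/(4π·5.42²·7.80) = 3.473×10^-4 K/W
ΣR = 2.475×10^-6 + 0.03039 + 0.01925 + 3.473×10^-4 = 0.04999 K/W
Q = ΔT/ΣR = (114 K − 290.1 K)/0.04999 = -3520 W
(Negative Q ⇒ heat flows inward; heat gain = 3520 W.)

Q = 3.52 kW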